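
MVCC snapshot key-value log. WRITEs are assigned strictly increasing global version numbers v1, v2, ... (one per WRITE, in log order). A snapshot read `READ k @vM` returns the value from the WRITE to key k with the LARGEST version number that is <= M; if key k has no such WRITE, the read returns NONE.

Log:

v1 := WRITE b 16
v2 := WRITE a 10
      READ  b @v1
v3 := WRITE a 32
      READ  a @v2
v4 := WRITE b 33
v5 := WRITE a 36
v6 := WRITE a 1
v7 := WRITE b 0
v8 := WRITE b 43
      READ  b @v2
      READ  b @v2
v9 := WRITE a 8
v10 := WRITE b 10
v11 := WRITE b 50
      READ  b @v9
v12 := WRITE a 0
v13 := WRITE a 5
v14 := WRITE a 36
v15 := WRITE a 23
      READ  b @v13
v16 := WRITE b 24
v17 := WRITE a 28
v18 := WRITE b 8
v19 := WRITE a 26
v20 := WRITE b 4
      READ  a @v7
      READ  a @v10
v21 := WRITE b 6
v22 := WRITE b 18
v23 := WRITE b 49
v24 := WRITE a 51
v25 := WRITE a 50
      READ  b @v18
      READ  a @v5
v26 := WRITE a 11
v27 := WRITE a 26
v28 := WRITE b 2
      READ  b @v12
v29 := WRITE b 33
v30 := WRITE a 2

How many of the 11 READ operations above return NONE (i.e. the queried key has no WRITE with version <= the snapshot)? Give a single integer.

v1: WRITE b=16  (b history now [(1, 16)])
v2: WRITE a=10  (a history now [(2, 10)])
READ b @v1: history=[(1, 16)] -> pick v1 -> 16
v3: WRITE a=32  (a history now [(2, 10), (3, 32)])
READ a @v2: history=[(2, 10), (3, 32)] -> pick v2 -> 10
v4: WRITE b=33  (b history now [(1, 16), (4, 33)])
v5: WRITE a=36  (a history now [(2, 10), (3, 32), (5, 36)])
v6: WRITE a=1  (a history now [(2, 10), (3, 32), (5, 36), (6, 1)])
v7: WRITE b=0  (b history now [(1, 16), (4, 33), (7, 0)])
v8: WRITE b=43  (b history now [(1, 16), (4, 33), (7, 0), (8, 43)])
READ b @v2: history=[(1, 16), (4, 33), (7, 0), (8, 43)] -> pick v1 -> 16
READ b @v2: history=[(1, 16), (4, 33), (7, 0), (8, 43)] -> pick v1 -> 16
v9: WRITE a=8  (a history now [(2, 10), (3, 32), (5, 36), (6, 1), (9, 8)])
v10: WRITE b=10  (b history now [(1, 16), (4, 33), (7, 0), (8, 43), (10, 10)])
v11: WRITE b=50  (b history now [(1, 16), (4, 33), (7, 0), (8, 43), (10, 10), (11, 50)])
READ b @v9: history=[(1, 16), (4, 33), (7, 0), (8, 43), (10, 10), (11, 50)] -> pick v8 -> 43
v12: WRITE a=0  (a history now [(2, 10), (3, 32), (5, 36), (6, 1), (9, 8), (12, 0)])
v13: WRITE a=5  (a history now [(2, 10), (3, 32), (5, 36), (6, 1), (9, 8), (12, 0), (13, 5)])
v14: WRITE a=36  (a history now [(2, 10), (3, 32), (5, 36), (6, 1), (9, 8), (12, 0), (13, 5), (14, 36)])
v15: WRITE a=23  (a history now [(2, 10), (3, 32), (5, 36), (6, 1), (9, 8), (12, 0), (13, 5), (14, 36), (15, 23)])
READ b @v13: history=[(1, 16), (4, 33), (7, 0), (8, 43), (10, 10), (11, 50)] -> pick v11 -> 50
v16: WRITE b=24  (b history now [(1, 16), (4, 33), (7, 0), (8, 43), (10, 10), (11, 50), (16, 24)])
v17: WRITE a=28  (a history now [(2, 10), (3, 32), (5, 36), (6, 1), (9, 8), (12, 0), (13, 5), (14, 36), (15, 23), (17, 28)])
v18: WRITE b=8  (b history now [(1, 16), (4, 33), (7, 0), (8, 43), (10, 10), (11, 50), (16, 24), (18, 8)])
v19: WRITE a=26  (a history now [(2, 10), (3, 32), (5, 36), (6, 1), (9, 8), (12, 0), (13, 5), (14, 36), (15, 23), (17, 28), (19, 26)])
v20: WRITE b=4  (b history now [(1, 16), (4, 33), (7, 0), (8, 43), (10, 10), (11, 50), (16, 24), (18, 8), (20, 4)])
READ a @v7: history=[(2, 10), (3, 32), (5, 36), (6, 1), (9, 8), (12, 0), (13, 5), (14, 36), (15, 23), (17, 28), (19, 26)] -> pick v6 -> 1
READ a @v10: history=[(2, 10), (3, 32), (5, 36), (6, 1), (9, 8), (12, 0), (13, 5), (14, 36), (15, 23), (17, 28), (19, 26)] -> pick v9 -> 8
v21: WRITE b=6  (b history now [(1, 16), (4, 33), (7, 0), (8, 43), (10, 10), (11, 50), (16, 24), (18, 8), (20, 4), (21, 6)])
v22: WRITE b=18  (b history now [(1, 16), (4, 33), (7, 0), (8, 43), (10, 10), (11, 50), (16, 24), (18, 8), (20, 4), (21, 6), (22, 18)])
v23: WRITE b=49  (b history now [(1, 16), (4, 33), (7, 0), (8, 43), (10, 10), (11, 50), (16, 24), (18, 8), (20, 4), (21, 6), (22, 18), (23, 49)])
v24: WRITE a=51  (a history now [(2, 10), (3, 32), (5, 36), (6, 1), (9, 8), (12, 0), (13, 5), (14, 36), (15, 23), (17, 28), (19, 26), (24, 51)])
v25: WRITE a=50  (a history now [(2, 10), (3, 32), (5, 36), (6, 1), (9, 8), (12, 0), (13, 5), (14, 36), (15, 23), (17, 28), (19, 26), (24, 51), (25, 50)])
READ b @v18: history=[(1, 16), (4, 33), (7, 0), (8, 43), (10, 10), (11, 50), (16, 24), (18, 8), (20, 4), (21, 6), (22, 18), (23, 49)] -> pick v18 -> 8
READ a @v5: history=[(2, 10), (3, 32), (5, 36), (6, 1), (9, 8), (12, 0), (13, 5), (14, 36), (15, 23), (17, 28), (19, 26), (24, 51), (25, 50)] -> pick v5 -> 36
v26: WRITE a=11  (a history now [(2, 10), (3, 32), (5, 36), (6, 1), (9, 8), (12, 0), (13, 5), (14, 36), (15, 23), (17, 28), (19, 26), (24, 51), (25, 50), (26, 11)])
v27: WRITE a=26  (a history now [(2, 10), (3, 32), (5, 36), (6, 1), (9, 8), (12, 0), (13, 5), (14, 36), (15, 23), (17, 28), (19, 26), (24, 51), (25, 50), (26, 11), (27, 26)])
v28: WRITE b=2  (b history now [(1, 16), (4, 33), (7, 0), (8, 43), (10, 10), (11, 50), (16, 24), (18, 8), (20, 4), (21, 6), (22, 18), (23, 49), (28, 2)])
READ b @v12: history=[(1, 16), (4, 33), (7, 0), (8, 43), (10, 10), (11, 50), (16, 24), (18, 8), (20, 4), (21, 6), (22, 18), (23, 49), (28, 2)] -> pick v11 -> 50
v29: WRITE b=33  (b history now [(1, 16), (4, 33), (7, 0), (8, 43), (10, 10), (11, 50), (16, 24), (18, 8), (20, 4), (21, 6), (22, 18), (23, 49), (28, 2), (29, 33)])
v30: WRITE a=2  (a history now [(2, 10), (3, 32), (5, 36), (6, 1), (9, 8), (12, 0), (13, 5), (14, 36), (15, 23), (17, 28), (19, 26), (24, 51), (25, 50), (26, 11), (27, 26), (30, 2)])
Read results in order: ['16', '10', '16', '16', '43', '50', '1', '8', '8', '36', '50']
NONE count = 0

Answer: 0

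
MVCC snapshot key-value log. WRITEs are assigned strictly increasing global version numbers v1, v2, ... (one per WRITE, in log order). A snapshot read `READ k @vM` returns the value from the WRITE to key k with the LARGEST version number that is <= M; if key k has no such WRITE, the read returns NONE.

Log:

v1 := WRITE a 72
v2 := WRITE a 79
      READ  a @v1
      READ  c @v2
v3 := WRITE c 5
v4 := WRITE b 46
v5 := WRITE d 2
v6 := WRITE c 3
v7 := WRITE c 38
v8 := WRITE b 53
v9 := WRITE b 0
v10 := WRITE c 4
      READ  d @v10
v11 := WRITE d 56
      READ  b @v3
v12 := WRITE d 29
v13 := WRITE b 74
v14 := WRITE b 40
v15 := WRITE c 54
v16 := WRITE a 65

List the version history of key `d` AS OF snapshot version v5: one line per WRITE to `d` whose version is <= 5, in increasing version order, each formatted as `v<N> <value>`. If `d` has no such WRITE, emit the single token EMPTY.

Answer: v5 2

Derivation:
Scan writes for key=d with version <= 5:
  v1 WRITE a 72 -> skip
  v2 WRITE a 79 -> skip
  v3 WRITE c 5 -> skip
  v4 WRITE b 46 -> skip
  v5 WRITE d 2 -> keep
  v6 WRITE c 3 -> skip
  v7 WRITE c 38 -> skip
  v8 WRITE b 53 -> skip
  v9 WRITE b 0 -> skip
  v10 WRITE c 4 -> skip
  v11 WRITE d 56 -> drop (> snap)
  v12 WRITE d 29 -> drop (> snap)
  v13 WRITE b 74 -> skip
  v14 WRITE b 40 -> skip
  v15 WRITE c 54 -> skip
  v16 WRITE a 65 -> skip
Collected: [(5, 2)]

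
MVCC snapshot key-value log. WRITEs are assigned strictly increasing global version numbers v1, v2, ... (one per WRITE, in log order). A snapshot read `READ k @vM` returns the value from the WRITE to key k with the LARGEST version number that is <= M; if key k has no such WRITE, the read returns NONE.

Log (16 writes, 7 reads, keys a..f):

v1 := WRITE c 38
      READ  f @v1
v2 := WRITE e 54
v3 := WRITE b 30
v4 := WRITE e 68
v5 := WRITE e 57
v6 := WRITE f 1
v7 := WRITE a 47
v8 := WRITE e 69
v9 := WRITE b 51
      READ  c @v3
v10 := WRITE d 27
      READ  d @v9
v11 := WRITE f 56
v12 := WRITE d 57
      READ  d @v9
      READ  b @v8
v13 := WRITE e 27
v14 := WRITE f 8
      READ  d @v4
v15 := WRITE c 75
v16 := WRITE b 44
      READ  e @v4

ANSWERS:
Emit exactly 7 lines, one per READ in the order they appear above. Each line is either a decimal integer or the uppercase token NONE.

Answer: NONE
38
NONE
NONE
30
NONE
68

Derivation:
v1: WRITE c=38  (c history now [(1, 38)])
READ f @v1: history=[] -> no version <= 1 -> NONE
v2: WRITE e=54  (e history now [(2, 54)])
v3: WRITE b=30  (b history now [(3, 30)])
v4: WRITE e=68  (e history now [(2, 54), (4, 68)])
v5: WRITE e=57  (e history now [(2, 54), (4, 68), (5, 57)])
v6: WRITE f=1  (f history now [(6, 1)])
v7: WRITE a=47  (a history now [(7, 47)])
v8: WRITE e=69  (e history now [(2, 54), (4, 68), (5, 57), (8, 69)])
v9: WRITE b=51  (b history now [(3, 30), (9, 51)])
READ c @v3: history=[(1, 38)] -> pick v1 -> 38
v10: WRITE d=27  (d history now [(10, 27)])
READ d @v9: history=[(10, 27)] -> no version <= 9 -> NONE
v11: WRITE f=56  (f history now [(6, 1), (11, 56)])
v12: WRITE d=57  (d history now [(10, 27), (12, 57)])
READ d @v9: history=[(10, 27), (12, 57)] -> no version <= 9 -> NONE
READ b @v8: history=[(3, 30), (9, 51)] -> pick v3 -> 30
v13: WRITE e=27  (e history now [(2, 54), (4, 68), (5, 57), (8, 69), (13, 27)])
v14: WRITE f=8  (f history now [(6, 1), (11, 56), (14, 8)])
READ d @v4: history=[(10, 27), (12, 57)] -> no version <= 4 -> NONE
v15: WRITE c=75  (c history now [(1, 38), (15, 75)])
v16: WRITE b=44  (b history now [(3, 30), (9, 51), (16, 44)])
READ e @v4: history=[(2, 54), (4, 68), (5, 57), (8, 69), (13, 27)] -> pick v4 -> 68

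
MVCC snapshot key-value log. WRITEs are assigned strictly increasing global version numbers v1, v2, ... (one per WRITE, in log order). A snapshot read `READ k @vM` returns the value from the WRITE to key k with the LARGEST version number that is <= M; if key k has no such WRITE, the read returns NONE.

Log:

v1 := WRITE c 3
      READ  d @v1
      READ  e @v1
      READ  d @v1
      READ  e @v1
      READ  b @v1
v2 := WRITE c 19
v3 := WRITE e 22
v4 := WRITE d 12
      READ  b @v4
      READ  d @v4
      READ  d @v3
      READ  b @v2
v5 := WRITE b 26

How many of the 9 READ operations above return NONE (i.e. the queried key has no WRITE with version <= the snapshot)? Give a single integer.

Answer: 8

Derivation:
v1: WRITE c=3  (c history now [(1, 3)])
READ d @v1: history=[] -> no version <= 1 -> NONE
READ e @v1: history=[] -> no version <= 1 -> NONE
READ d @v1: history=[] -> no version <= 1 -> NONE
READ e @v1: history=[] -> no version <= 1 -> NONE
READ b @v1: history=[] -> no version <= 1 -> NONE
v2: WRITE c=19  (c history now [(1, 3), (2, 19)])
v3: WRITE e=22  (e history now [(3, 22)])
v4: WRITE d=12  (d history now [(4, 12)])
READ b @v4: history=[] -> no version <= 4 -> NONE
READ d @v4: history=[(4, 12)] -> pick v4 -> 12
READ d @v3: history=[(4, 12)] -> no version <= 3 -> NONE
READ b @v2: history=[] -> no version <= 2 -> NONE
v5: WRITE b=26  (b history now [(5, 26)])
Read results in order: ['NONE', 'NONE', 'NONE', 'NONE', 'NONE', 'NONE', '12', 'NONE', 'NONE']
NONE count = 8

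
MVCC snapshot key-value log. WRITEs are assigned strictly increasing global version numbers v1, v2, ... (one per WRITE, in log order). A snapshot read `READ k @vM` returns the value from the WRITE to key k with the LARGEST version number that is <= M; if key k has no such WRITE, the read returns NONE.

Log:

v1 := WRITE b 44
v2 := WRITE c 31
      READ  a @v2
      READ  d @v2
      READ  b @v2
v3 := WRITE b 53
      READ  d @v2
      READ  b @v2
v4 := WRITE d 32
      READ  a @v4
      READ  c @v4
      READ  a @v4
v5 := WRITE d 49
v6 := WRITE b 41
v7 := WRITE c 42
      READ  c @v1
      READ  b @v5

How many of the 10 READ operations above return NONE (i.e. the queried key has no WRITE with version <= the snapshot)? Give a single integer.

v1: WRITE b=44  (b history now [(1, 44)])
v2: WRITE c=31  (c history now [(2, 31)])
READ a @v2: history=[] -> no version <= 2 -> NONE
READ d @v2: history=[] -> no version <= 2 -> NONE
READ b @v2: history=[(1, 44)] -> pick v1 -> 44
v3: WRITE b=53  (b history now [(1, 44), (3, 53)])
READ d @v2: history=[] -> no version <= 2 -> NONE
READ b @v2: history=[(1, 44), (3, 53)] -> pick v1 -> 44
v4: WRITE d=32  (d history now [(4, 32)])
READ a @v4: history=[] -> no version <= 4 -> NONE
READ c @v4: history=[(2, 31)] -> pick v2 -> 31
READ a @v4: history=[] -> no version <= 4 -> NONE
v5: WRITE d=49  (d history now [(4, 32), (5, 49)])
v6: WRITE b=41  (b history now [(1, 44), (3, 53), (6, 41)])
v7: WRITE c=42  (c history now [(2, 31), (7, 42)])
READ c @v1: history=[(2, 31), (7, 42)] -> no version <= 1 -> NONE
READ b @v5: history=[(1, 44), (3, 53), (6, 41)] -> pick v3 -> 53
Read results in order: ['NONE', 'NONE', '44', 'NONE', '44', 'NONE', '31', 'NONE', 'NONE', '53']
NONE count = 6

Answer: 6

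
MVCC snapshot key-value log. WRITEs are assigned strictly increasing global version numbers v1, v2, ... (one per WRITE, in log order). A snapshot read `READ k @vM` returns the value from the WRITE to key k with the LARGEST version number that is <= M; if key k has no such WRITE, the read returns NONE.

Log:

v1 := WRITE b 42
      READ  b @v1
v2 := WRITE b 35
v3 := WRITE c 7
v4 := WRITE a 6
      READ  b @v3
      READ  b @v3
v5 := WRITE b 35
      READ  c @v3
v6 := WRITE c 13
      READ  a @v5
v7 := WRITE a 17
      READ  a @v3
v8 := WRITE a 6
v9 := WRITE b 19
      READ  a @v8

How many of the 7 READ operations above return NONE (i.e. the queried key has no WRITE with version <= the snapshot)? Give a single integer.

v1: WRITE b=42  (b history now [(1, 42)])
READ b @v1: history=[(1, 42)] -> pick v1 -> 42
v2: WRITE b=35  (b history now [(1, 42), (2, 35)])
v3: WRITE c=7  (c history now [(3, 7)])
v4: WRITE a=6  (a history now [(4, 6)])
READ b @v3: history=[(1, 42), (2, 35)] -> pick v2 -> 35
READ b @v3: history=[(1, 42), (2, 35)] -> pick v2 -> 35
v5: WRITE b=35  (b history now [(1, 42), (2, 35), (5, 35)])
READ c @v3: history=[(3, 7)] -> pick v3 -> 7
v6: WRITE c=13  (c history now [(3, 7), (6, 13)])
READ a @v5: history=[(4, 6)] -> pick v4 -> 6
v7: WRITE a=17  (a history now [(4, 6), (7, 17)])
READ a @v3: history=[(4, 6), (7, 17)] -> no version <= 3 -> NONE
v8: WRITE a=6  (a history now [(4, 6), (7, 17), (8, 6)])
v9: WRITE b=19  (b history now [(1, 42), (2, 35), (5, 35), (9, 19)])
READ a @v8: history=[(4, 6), (7, 17), (8, 6)] -> pick v8 -> 6
Read results in order: ['42', '35', '35', '7', '6', 'NONE', '6']
NONE count = 1

Answer: 1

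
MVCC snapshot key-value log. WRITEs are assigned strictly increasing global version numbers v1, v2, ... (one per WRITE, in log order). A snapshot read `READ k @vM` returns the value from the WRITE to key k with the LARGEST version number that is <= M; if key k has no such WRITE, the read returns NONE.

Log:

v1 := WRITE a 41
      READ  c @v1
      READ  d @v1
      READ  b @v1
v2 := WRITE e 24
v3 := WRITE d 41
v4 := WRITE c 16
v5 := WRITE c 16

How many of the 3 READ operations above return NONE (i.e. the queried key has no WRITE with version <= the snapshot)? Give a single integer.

v1: WRITE a=41  (a history now [(1, 41)])
READ c @v1: history=[] -> no version <= 1 -> NONE
READ d @v1: history=[] -> no version <= 1 -> NONE
READ b @v1: history=[] -> no version <= 1 -> NONE
v2: WRITE e=24  (e history now [(2, 24)])
v3: WRITE d=41  (d history now [(3, 41)])
v4: WRITE c=16  (c history now [(4, 16)])
v5: WRITE c=16  (c history now [(4, 16), (5, 16)])
Read results in order: ['NONE', 'NONE', 'NONE']
NONE count = 3

Answer: 3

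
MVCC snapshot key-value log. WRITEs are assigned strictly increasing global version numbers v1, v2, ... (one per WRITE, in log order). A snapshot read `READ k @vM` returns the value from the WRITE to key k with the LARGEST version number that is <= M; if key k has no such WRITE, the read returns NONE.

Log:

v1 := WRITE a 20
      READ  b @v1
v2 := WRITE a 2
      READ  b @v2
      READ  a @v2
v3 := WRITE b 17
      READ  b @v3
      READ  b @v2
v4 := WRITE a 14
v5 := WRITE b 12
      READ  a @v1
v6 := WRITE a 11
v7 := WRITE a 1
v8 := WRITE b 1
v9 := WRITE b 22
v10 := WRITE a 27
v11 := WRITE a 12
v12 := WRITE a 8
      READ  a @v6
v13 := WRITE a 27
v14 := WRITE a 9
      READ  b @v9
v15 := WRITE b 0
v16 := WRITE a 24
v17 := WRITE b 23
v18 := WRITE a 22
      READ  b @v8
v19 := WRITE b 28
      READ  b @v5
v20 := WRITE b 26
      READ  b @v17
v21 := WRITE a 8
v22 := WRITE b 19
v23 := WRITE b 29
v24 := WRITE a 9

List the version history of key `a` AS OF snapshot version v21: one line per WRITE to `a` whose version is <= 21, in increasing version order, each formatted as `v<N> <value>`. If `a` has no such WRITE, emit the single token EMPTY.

Scan writes for key=a with version <= 21:
  v1 WRITE a 20 -> keep
  v2 WRITE a 2 -> keep
  v3 WRITE b 17 -> skip
  v4 WRITE a 14 -> keep
  v5 WRITE b 12 -> skip
  v6 WRITE a 11 -> keep
  v7 WRITE a 1 -> keep
  v8 WRITE b 1 -> skip
  v9 WRITE b 22 -> skip
  v10 WRITE a 27 -> keep
  v11 WRITE a 12 -> keep
  v12 WRITE a 8 -> keep
  v13 WRITE a 27 -> keep
  v14 WRITE a 9 -> keep
  v15 WRITE b 0 -> skip
  v16 WRITE a 24 -> keep
  v17 WRITE b 23 -> skip
  v18 WRITE a 22 -> keep
  v19 WRITE b 28 -> skip
  v20 WRITE b 26 -> skip
  v21 WRITE a 8 -> keep
  v22 WRITE b 19 -> skip
  v23 WRITE b 29 -> skip
  v24 WRITE a 9 -> drop (> snap)
Collected: [(1, 20), (2, 2), (4, 14), (6, 11), (7, 1), (10, 27), (11, 12), (12, 8), (13, 27), (14, 9), (16, 24), (18, 22), (21, 8)]

Answer: v1 20
v2 2
v4 14
v6 11
v7 1
v10 27
v11 12
v12 8
v13 27
v14 9
v16 24
v18 22
v21 8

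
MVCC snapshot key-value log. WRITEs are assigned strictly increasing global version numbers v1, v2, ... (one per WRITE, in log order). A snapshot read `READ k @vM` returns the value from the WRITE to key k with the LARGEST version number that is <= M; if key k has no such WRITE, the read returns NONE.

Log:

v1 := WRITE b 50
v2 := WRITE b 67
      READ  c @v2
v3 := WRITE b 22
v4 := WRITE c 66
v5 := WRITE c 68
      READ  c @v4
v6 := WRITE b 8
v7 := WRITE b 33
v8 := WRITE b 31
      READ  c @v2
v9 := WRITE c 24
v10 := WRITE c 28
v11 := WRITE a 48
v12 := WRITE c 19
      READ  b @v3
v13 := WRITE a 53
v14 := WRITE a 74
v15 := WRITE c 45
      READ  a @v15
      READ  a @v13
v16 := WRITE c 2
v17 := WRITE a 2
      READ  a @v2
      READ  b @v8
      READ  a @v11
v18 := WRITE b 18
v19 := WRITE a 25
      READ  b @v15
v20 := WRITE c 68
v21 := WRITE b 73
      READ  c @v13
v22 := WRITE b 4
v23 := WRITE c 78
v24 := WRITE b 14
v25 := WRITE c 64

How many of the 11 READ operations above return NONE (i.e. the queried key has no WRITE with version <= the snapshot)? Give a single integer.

Answer: 3

Derivation:
v1: WRITE b=50  (b history now [(1, 50)])
v2: WRITE b=67  (b history now [(1, 50), (2, 67)])
READ c @v2: history=[] -> no version <= 2 -> NONE
v3: WRITE b=22  (b history now [(1, 50), (2, 67), (3, 22)])
v4: WRITE c=66  (c history now [(4, 66)])
v5: WRITE c=68  (c history now [(4, 66), (5, 68)])
READ c @v4: history=[(4, 66), (5, 68)] -> pick v4 -> 66
v6: WRITE b=8  (b history now [(1, 50), (2, 67), (3, 22), (6, 8)])
v7: WRITE b=33  (b history now [(1, 50), (2, 67), (3, 22), (6, 8), (7, 33)])
v8: WRITE b=31  (b history now [(1, 50), (2, 67), (3, 22), (6, 8), (7, 33), (8, 31)])
READ c @v2: history=[(4, 66), (5, 68)] -> no version <= 2 -> NONE
v9: WRITE c=24  (c history now [(4, 66), (5, 68), (9, 24)])
v10: WRITE c=28  (c history now [(4, 66), (5, 68), (9, 24), (10, 28)])
v11: WRITE a=48  (a history now [(11, 48)])
v12: WRITE c=19  (c history now [(4, 66), (5, 68), (9, 24), (10, 28), (12, 19)])
READ b @v3: history=[(1, 50), (2, 67), (3, 22), (6, 8), (7, 33), (8, 31)] -> pick v3 -> 22
v13: WRITE a=53  (a history now [(11, 48), (13, 53)])
v14: WRITE a=74  (a history now [(11, 48), (13, 53), (14, 74)])
v15: WRITE c=45  (c history now [(4, 66), (5, 68), (9, 24), (10, 28), (12, 19), (15, 45)])
READ a @v15: history=[(11, 48), (13, 53), (14, 74)] -> pick v14 -> 74
READ a @v13: history=[(11, 48), (13, 53), (14, 74)] -> pick v13 -> 53
v16: WRITE c=2  (c history now [(4, 66), (5, 68), (9, 24), (10, 28), (12, 19), (15, 45), (16, 2)])
v17: WRITE a=2  (a history now [(11, 48), (13, 53), (14, 74), (17, 2)])
READ a @v2: history=[(11, 48), (13, 53), (14, 74), (17, 2)] -> no version <= 2 -> NONE
READ b @v8: history=[(1, 50), (2, 67), (3, 22), (6, 8), (7, 33), (8, 31)] -> pick v8 -> 31
READ a @v11: history=[(11, 48), (13, 53), (14, 74), (17, 2)] -> pick v11 -> 48
v18: WRITE b=18  (b history now [(1, 50), (2, 67), (3, 22), (6, 8), (7, 33), (8, 31), (18, 18)])
v19: WRITE a=25  (a history now [(11, 48), (13, 53), (14, 74), (17, 2), (19, 25)])
READ b @v15: history=[(1, 50), (2, 67), (3, 22), (6, 8), (7, 33), (8, 31), (18, 18)] -> pick v8 -> 31
v20: WRITE c=68  (c history now [(4, 66), (5, 68), (9, 24), (10, 28), (12, 19), (15, 45), (16, 2), (20, 68)])
v21: WRITE b=73  (b history now [(1, 50), (2, 67), (3, 22), (6, 8), (7, 33), (8, 31), (18, 18), (21, 73)])
READ c @v13: history=[(4, 66), (5, 68), (9, 24), (10, 28), (12, 19), (15, 45), (16, 2), (20, 68)] -> pick v12 -> 19
v22: WRITE b=4  (b history now [(1, 50), (2, 67), (3, 22), (6, 8), (7, 33), (8, 31), (18, 18), (21, 73), (22, 4)])
v23: WRITE c=78  (c history now [(4, 66), (5, 68), (9, 24), (10, 28), (12, 19), (15, 45), (16, 2), (20, 68), (23, 78)])
v24: WRITE b=14  (b history now [(1, 50), (2, 67), (3, 22), (6, 8), (7, 33), (8, 31), (18, 18), (21, 73), (22, 4), (24, 14)])
v25: WRITE c=64  (c history now [(4, 66), (5, 68), (9, 24), (10, 28), (12, 19), (15, 45), (16, 2), (20, 68), (23, 78), (25, 64)])
Read results in order: ['NONE', '66', 'NONE', '22', '74', '53', 'NONE', '31', '48', '31', '19']
NONE count = 3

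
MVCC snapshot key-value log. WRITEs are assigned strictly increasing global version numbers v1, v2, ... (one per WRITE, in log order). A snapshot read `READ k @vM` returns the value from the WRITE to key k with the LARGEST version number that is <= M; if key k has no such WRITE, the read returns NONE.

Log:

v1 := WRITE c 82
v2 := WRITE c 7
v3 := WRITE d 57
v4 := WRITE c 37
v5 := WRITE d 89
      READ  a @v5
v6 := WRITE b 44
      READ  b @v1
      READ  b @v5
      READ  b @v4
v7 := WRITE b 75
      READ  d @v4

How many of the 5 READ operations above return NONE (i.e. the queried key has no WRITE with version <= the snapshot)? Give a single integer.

v1: WRITE c=82  (c history now [(1, 82)])
v2: WRITE c=7  (c history now [(1, 82), (2, 7)])
v3: WRITE d=57  (d history now [(3, 57)])
v4: WRITE c=37  (c history now [(1, 82), (2, 7), (4, 37)])
v5: WRITE d=89  (d history now [(3, 57), (5, 89)])
READ a @v5: history=[] -> no version <= 5 -> NONE
v6: WRITE b=44  (b history now [(6, 44)])
READ b @v1: history=[(6, 44)] -> no version <= 1 -> NONE
READ b @v5: history=[(6, 44)] -> no version <= 5 -> NONE
READ b @v4: history=[(6, 44)] -> no version <= 4 -> NONE
v7: WRITE b=75  (b history now [(6, 44), (7, 75)])
READ d @v4: history=[(3, 57), (5, 89)] -> pick v3 -> 57
Read results in order: ['NONE', 'NONE', 'NONE', 'NONE', '57']
NONE count = 4

Answer: 4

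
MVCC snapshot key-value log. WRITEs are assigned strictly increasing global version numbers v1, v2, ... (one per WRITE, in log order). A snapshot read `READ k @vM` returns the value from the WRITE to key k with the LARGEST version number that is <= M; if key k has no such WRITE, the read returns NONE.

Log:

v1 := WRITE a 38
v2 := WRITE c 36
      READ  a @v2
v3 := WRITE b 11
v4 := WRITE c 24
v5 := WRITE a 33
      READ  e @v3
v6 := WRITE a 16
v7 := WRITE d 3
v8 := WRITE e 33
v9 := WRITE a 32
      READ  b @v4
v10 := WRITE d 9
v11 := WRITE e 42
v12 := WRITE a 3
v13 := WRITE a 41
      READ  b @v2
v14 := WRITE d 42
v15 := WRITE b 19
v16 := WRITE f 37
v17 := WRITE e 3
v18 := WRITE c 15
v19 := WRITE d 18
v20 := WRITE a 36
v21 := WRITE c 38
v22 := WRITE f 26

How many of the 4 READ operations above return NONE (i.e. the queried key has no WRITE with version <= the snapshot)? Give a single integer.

v1: WRITE a=38  (a history now [(1, 38)])
v2: WRITE c=36  (c history now [(2, 36)])
READ a @v2: history=[(1, 38)] -> pick v1 -> 38
v3: WRITE b=11  (b history now [(3, 11)])
v4: WRITE c=24  (c history now [(2, 36), (4, 24)])
v5: WRITE a=33  (a history now [(1, 38), (5, 33)])
READ e @v3: history=[] -> no version <= 3 -> NONE
v6: WRITE a=16  (a history now [(1, 38), (5, 33), (6, 16)])
v7: WRITE d=3  (d history now [(7, 3)])
v8: WRITE e=33  (e history now [(8, 33)])
v9: WRITE a=32  (a history now [(1, 38), (5, 33), (6, 16), (9, 32)])
READ b @v4: history=[(3, 11)] -> pick v3 -> 11
v10: WRITE d=9  (d history now [(7, 3), (10, 9)])
v11: WRITE e=42  (e history now [(8, 33), (11, 42)])
v12: WRITE a=3  (a history now [(1, 38), (5, 33), (6, 16), (9, 32), (12, 3)])
v13: WRITE a=41  (a history now [(1, 38), (5, 33), (6, 16), (9, 32), (12, 3), (13, 41)])
READ b @v2: history=[(3, 11)] -> no version <= 2 -> NONE
v14: WRITE d=42  (d history now [(7, 3), (10, 9), (14, 42)])
v15: WRITE b=19  (b history now [(3, 11), (15, 19)])
v16: WRITE f=37  (f history now [(16, 37)])
v17: WRITE e=3  (e history now [(8, 33), (11, 42), (17, 3)])
v18: WRITE c=15  (c history now [(2, 36), (4, 24), (18, 15)])
v19: WRITE d=18  (d history now [(7, 3), (10, 9), (14, 42), (19, 18)])
v20: WRITE a=36  (a history now [(1, 38), (5, 33), (6, 16), (9, 32), (12, 3), (13, 41), (20, 36)])
v21: WRITE c=38  (c history now [(2, 36), (4, 24), (18, 15), (21, 38)])
v22: WRITE f=26  (f history now [(16, 37), (22, 26)])
Read results in order: ['38', 'NONE', '11', 'NONE']
NONE count = 2

Answer: 2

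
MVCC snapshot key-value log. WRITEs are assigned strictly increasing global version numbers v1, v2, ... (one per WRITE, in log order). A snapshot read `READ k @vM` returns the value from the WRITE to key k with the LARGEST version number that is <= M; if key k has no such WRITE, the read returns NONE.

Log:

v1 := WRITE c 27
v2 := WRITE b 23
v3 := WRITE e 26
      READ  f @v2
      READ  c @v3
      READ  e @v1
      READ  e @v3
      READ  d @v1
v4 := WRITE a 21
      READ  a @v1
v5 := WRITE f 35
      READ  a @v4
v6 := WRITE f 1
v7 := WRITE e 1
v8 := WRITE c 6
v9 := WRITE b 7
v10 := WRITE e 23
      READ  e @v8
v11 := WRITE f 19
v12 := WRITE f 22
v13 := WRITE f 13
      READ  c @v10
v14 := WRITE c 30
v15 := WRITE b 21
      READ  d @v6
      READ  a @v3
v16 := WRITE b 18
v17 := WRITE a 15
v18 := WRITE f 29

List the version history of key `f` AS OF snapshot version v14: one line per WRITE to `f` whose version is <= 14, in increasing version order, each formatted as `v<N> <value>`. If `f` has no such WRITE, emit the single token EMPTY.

Answer: v5 35
v6 1
v11 19
v12 22
v13 13

Derivation:
Scan writes for key=f with version <= 14:
  v1 WRITE c 27 -> skip
  v2 WRITE b 23 -> skip
  v3 WRITE e 26 -> skip
  v4 WRITE a 21 -> skip
  v5 WRITE f 35 -> keep
  v6 WRITE f 1 -> keep
  v7 WRITE e 1 -> skip
  v8 WRITE c 6 -> skip
  v9 WRITE b 7 -> skip
  v10 WRITE e 23 -> skip
  v11 WRITE f 19 -> keep
  v12 WRITE f 22 -> keep
  v13 WRITE f 13 -> keep
  v14 WRITE c 30 -> skip
  v15 WRITE b 21 -> skip
  v16 WRITE b 18 -> skip
  v17 WRITE a 15 -> skip
  v18 WRITE f 29 -> drop (> snap)
Collected: [(5, 35), (6, 1), (11, 19), (12, 22), (13, 13)]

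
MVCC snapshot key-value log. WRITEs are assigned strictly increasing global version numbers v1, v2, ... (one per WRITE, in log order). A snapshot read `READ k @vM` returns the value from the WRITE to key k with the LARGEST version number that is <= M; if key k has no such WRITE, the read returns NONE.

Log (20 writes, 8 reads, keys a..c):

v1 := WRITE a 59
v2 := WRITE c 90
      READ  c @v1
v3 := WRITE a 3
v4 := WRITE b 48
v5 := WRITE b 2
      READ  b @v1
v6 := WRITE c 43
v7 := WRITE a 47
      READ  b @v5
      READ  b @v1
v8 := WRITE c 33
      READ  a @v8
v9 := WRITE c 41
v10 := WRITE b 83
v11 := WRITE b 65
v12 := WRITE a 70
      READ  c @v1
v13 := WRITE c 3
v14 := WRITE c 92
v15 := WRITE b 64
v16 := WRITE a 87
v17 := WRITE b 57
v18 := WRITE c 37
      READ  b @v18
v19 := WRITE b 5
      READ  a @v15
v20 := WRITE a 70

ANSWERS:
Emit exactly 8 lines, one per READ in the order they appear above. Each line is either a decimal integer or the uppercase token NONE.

v1: WRITE a=59  (a history now [(1, 59)])
v2: WRITE c=90  (c history now [(2, 90)])
READ c @v1: history=[(2, 90)] -> no version <= 1 -> NONE
v3: WRITE a=3  (a history now [(1, 59), (3, 3)])
v4: WRITE b=48  (b history now [(4, 48)])
v5: WRITE b=2  (b history now [(4, 48), (5, 2)])
READ b @v1: history=[(4, 48), (5, 2)] -> no version <= 1 -> NONE
v6: WRITE c=43  (c history now [(2, 90), (6, 43)])
v7: WRITE a=47  (a history now [(1, 59), (3, 3), (7, 47)])
READ b @v5: history=[(4, 48), (5, 2)] -> pick v5 -> 2
READ b @v1: history=[(4, 48), (5, 2)] -> no version <= 1 -> NONE
v8: WRITE c=33  (c history now [(2, 90), (6, 43), (8, 33)])
READ a @v8: history=[(1, 59), (3, 3), (7, 47)] -> pick v7 -> 47
v9: WRITE c=41  (c history now [(2, 90), (6, 43), (8, 33), (9, 41)])
v10: WRITE b=83  (b history now [(4, 48), (5, 2), (10, 83)])
v11: WRITE b=65  (b history now [(4, 48), (5, 2), (10, 83), (11, 65)])
v12: WRITE a=70  (a history now [(1, 59), (3, 3), (7, 47), (12, 70)])
READ c @v1: history=[(2, 90), (6, 43), (8, 33), (9, 41)] -> no version <= 1 -> NONE
v13: WRITE c=3  (c history now [(2, 90), (6, 43), (8, 33), (9, 41), (13, 3)])
v14: WRITE c=92  (c history now [(2, 90), (6, 43), (8, 33), (9, 41), (13, 3), (14, 92)])
v15: WRITE b=64  (b history now [(4, 48), (5, 2), (10, 83), (11, 65), (15, 64)])
v16: WRITE a=87  (a history now [(1, 59), (3, 3), (7, 47), (12, 70), (16, 87)])
v17: WRITE b=57  (b history now [(4, 48), (5, 2), (10, 83), (11, 65), (15, 64), (17, 57)])
v18: WRITE c=37  (c history now [(2, 90), (6, 43), (8, 33), (9, 41), (13, 3), (14, 92), (18, 37)])
READ b @v18: history=[(4, 48), (5, 2), (10, 83), (11, 65), (15, 64), (17, 57)] -> pick v17 -> 57
v19: WRITE b=5  (b history now [(4, 48), (5, 2), (10, 83), (11, 65), (15, 64), (17, 57), (19, 5)])
READ a @v15: history=[(1, 59), (3, 3), (7, 47), (12, 70), (16, 87)] -> pick v12 -> 70
v20: WRITE a=70  (a history now [(1, 59), (3, 3), (7, 47), (12, 70), (16, 87), (20, 70)])

Answer: NONE
NONE
2
NONE
47
NONE
57
70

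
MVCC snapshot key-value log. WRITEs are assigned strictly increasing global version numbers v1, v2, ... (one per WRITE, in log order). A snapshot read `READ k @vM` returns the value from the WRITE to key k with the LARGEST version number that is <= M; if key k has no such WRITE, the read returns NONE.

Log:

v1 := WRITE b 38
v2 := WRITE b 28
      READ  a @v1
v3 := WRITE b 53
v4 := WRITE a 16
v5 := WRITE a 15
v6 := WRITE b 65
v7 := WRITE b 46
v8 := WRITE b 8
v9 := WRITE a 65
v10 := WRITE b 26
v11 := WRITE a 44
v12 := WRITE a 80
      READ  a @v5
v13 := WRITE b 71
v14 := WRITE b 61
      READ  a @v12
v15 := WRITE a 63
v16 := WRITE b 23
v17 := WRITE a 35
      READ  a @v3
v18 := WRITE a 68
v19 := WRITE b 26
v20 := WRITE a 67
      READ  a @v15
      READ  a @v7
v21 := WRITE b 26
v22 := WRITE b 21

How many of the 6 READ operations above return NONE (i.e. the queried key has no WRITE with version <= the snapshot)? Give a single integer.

Answer: 2

Derivation:
v1: WRITE b=38  (b history now [(1, 38)])
v2: WRITE b=28  (b history now [(1, 38), (2, 28)])
READ a @v1: history=[] -> no version <= 1 -> NONE
v3: WRITE b=53  (b history now [(1, 38), (2, 28), (3, 53)])
v4: WRITE a=16  (a history now [(4, 16)])
v5: WRITE a=15  (a history now [(4, 16), (5, 15)])
v6: WRITE b=65  (b history now [(1, 38), (2, 28), (3, 53), (6, 65)])
v7: WRITE b=46  (b history now [(1, 38), (2, 28), (3, 53), (6, 65), (7, 46)])
v8: WRITE b=8  (b history now [(1, 38), (2, 28), (3, 53), (6, 65), (7, 46), (8, 8)])
v9: WRITE a=65  (a history now [(4, 16), (5, 15), (9, 65)])
v10: WRITE b=26  (b history now [(1, 38), (2, 28), (3, 53), (6, 65), (7, 46), (8, 8), (10, 26)])
v11: WRITE a=44  (a history now [(4, 16), (5, 15), (9, 65), (11, 44)])
v12: WRITE a=80  (a history now [(4, 16), (5, 15), (9, 65), (11, 44), (12, 80)])
READ a @v5: history=[(4, 16), (5, 15), (9, 65), (11, 44), (12, 80)] -> pick v5 -> 15
v13: WRITE b=71  (b history now [(1, 38), (2, 28), (3, 53), (6, 65), (7, 46), (8, 8), (10, 26), (13, 71)])
v14: WRITE b=61  (b history now [(1, 38), (2, 28), (3, 53), (6, 65), (7, 46), (8, 8), (10, 26), (13, 71), (14, 61)])
READ a @v12: history=[(4, 16), (5, 15), (9, 65), (11, 44), (12, 80)] -> pick v12 -> 80
v15: WRITE a=63  (a history now [(4, 16), (5, 15), (9, 65), (11, 44), (12, 80), (15, 63)])
v16: WRITE b=23  (b history now [(1, 38), (2, 28), (3, 53), (6, 65), (7, 46), (8, 8), (10, 26), (13, 71), (14, 61), (16, 23)])
v17: WRITE a=35  (a history now [(4, 16), (5, 15), (9, 65), (11, 44), (12, 80), (15, 63), (17, 35)])
READ a @v3: history=[(4, 16), (5, 15), (9, 65), (11, 44), (12, 80), (15, 63), (17, 35)] -> no version <= 3 -> NONE
v18: WRITE a=68  (a history now [(4, 16), (5, 15), (9, 65), (11, 44), (12, 80), (15, 63), (17, 35), (18, 68)])
v19: WRITE b=26  (b history now [(1, 38), (2, 28), (3, 53), (6, 65), (7, 46), (8, 8), (10, 26), (13, 71), (14, 61), (16, 23), (19, 26)])
v20: WRITE a=67  (a history now [(4, 16), (5, 15), (9, 65), (11, 44), (12, 80), (15, 63), (17, 35), (18, 68), (20, 67)])
READ a @v15: history=[(4, 16), (5, 15), (9, 65), (11, 44), (12, 80), (15, 63), (17, 35), (18, 68), (20, 67)] -> pick v15 -> 63
READ a @v7: history=[(4, 16), (5, 15), (9, 65), (11, 44), (12, 80), (15, 63), (17, 35), (18, 68), (20, 67)] -> pick v5 -> 15
v21: WRITE b=26  (b history now [(1, 38), (2, 28), (3, 53), (6, 65), (7, 46), (8, 8), (10, 26), (13, 71), (14, 61), (16, 23), (19, 26), (21, 26)])
v22: WRITE b=21  (b history now [(1, 38), (2, 28), (3, 53), (6, 65), (7, 46), (8, 8), (10, 26), (13, 71), (14, 61), (16, 23), (19, 26), (21, 26), (22, 21)])
Read results in order: ['NONE', '15', '80', 'NONE', '63', '15']
NONE count = 2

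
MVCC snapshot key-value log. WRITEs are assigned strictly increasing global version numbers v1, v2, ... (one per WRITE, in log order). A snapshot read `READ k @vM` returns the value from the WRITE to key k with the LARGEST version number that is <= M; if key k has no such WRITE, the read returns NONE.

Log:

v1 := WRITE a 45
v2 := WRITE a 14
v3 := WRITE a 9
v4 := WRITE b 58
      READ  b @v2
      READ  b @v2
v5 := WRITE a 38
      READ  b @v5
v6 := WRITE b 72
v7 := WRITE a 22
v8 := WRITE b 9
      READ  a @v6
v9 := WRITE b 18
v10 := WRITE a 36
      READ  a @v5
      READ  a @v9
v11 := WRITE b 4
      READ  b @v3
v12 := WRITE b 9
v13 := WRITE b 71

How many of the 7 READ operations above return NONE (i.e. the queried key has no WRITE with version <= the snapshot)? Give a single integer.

v1: WRITE a=45  (a history now [(1, 45)])
v2: WRITE a=14  (a history now [(1, 45), (2, 14)])
v3: WRITE a=9  (a history now [(1, 45), (2, 14), (3, 9)])
v4: WRITE b=58  (b history now [(4, 58)])
READ b @v2: history=[(4, 58)] -> no version <= 2 -> NONE
READ b @v2: history=[(4, 58)] -> no version <= 2 -> NONE
v5: WRITE a=38  (a history now [(1, 45), (2, 14), (3, 9), (5, 38)])
READ b @v5: history=[(4, 58)] -> pick v4 -> 58
v6: WRITE b=72  (b history now [(4, 58), (6, 72)])
v7: WRITE a=22  (a history now [(1, 45), (2, 14), (3, 9), (5, 38), (7, 22)])
v8: WRITE b=9  (b history now [(4, 58), (6, 72), (8, 9)])
READ a @v6: history=[(1, 45), (2, 14), (3, 9), (5, 38), (7, 22)] -> pick v5 -> 38
v9: WRITE b=18  (b history now [(4, 58), (6, 72), (8, 9), (9, 18)])
v10: WRITE a=36  (a history now [(1, 45), (2, 14), (3, 9), (5, 38), (7, 22), (10, 36)])
READ a @v5: history=[(1, 45), (2, 14), (3, 9), (5, 38), (7, 22), (10, 36)] -> pick v5 -> 38
READ a @v9: history=[(1, 45), (2, 14), (3, 9), (5, 38), (7, 22), (10, 36)] -> pick v7 -> 22
v11: WRITE b=4  (b history now [(4, 58), (6, 72), (8, 9), (9, 18), (11, 4)])
READ b @v3: history=[(4, 58), (6, 72), (8, 9), (9, 18), (11, 4)] -> no version <= 3 -> NONE
v12: WRITE b=9  (b history now [(4, 58), (6, 72), (8, 9), (9, 18), (11, 4), (12, 9)])
v13: WRITE b=71  (b history now [(4, 58), (6, 72), (8, 9), (9, 18), (11, 4), (12, 9), (13, 71)])
Read results in order: ['NONE', 'NONE', '58', '38', '38', '22', 'NONE']
NONE count = 3

Answer: 3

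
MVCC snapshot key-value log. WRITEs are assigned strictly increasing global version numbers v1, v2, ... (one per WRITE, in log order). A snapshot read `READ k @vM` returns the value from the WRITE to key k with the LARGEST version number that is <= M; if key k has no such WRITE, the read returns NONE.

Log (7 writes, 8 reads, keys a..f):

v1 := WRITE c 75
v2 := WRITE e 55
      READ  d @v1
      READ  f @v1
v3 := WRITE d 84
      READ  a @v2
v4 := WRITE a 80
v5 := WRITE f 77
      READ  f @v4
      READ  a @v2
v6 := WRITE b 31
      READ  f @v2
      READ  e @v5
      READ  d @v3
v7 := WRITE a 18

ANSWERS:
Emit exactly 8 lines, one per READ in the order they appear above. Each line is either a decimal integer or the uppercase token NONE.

Answer: NONE
NONE
NONE
NONE
NONE
NONE
55
84

Derivation:
v1: WRITE c=75  (c history now [(1, 75)])
v2: WRITE e=55  (e history now [(2, 55)])
READ d @v1: history=[] -> no version <= 1 -> NONE
READ f @v1: history=[] -> no version <= 1 -> NONE
v3: WRITE d=84  (d history now [(3, 84)])
READ a @v2: history=[] -> no version <= 2 -> NONE
v4: WRITE a=80  (a history now [(4, 80)])
v5: WRITE f=77  (f history now [(5, 77)])
READ f @v4: history=[(5, 77)] -> no version <= 4 -> NONE
READ a @v2: history=[(4, 80)] -> no version <= 2 -> NONE
v6: WRITE b=31  (b history now [(6, 31)])
READ f @v2: history=[(5, 77)] -> no version <= 2 -> NONE
READ e @v5: history=[(2, 55)] -> pick v2 -> 55
READ d @v3: history=[(3, 84)] -> pick v3 -> 84
v7: WRITE a=18  (a history now [(4, 80), (7, 18)])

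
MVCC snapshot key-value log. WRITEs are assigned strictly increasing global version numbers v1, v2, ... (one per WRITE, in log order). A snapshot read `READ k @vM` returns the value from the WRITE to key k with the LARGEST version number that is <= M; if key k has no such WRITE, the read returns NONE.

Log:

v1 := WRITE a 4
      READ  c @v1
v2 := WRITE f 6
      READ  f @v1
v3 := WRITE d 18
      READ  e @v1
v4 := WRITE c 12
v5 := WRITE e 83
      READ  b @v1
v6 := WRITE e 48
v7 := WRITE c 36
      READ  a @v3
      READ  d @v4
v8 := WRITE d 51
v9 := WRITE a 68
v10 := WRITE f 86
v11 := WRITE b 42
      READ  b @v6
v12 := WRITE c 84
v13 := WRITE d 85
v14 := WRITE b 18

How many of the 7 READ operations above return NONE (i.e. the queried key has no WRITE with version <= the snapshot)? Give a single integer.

Answer: 5

Derivation:
v1: WRITE a=4  (a history now [(1, 4)])
READ c @v1: history=[] -> no version <= 1 -> NONE
v2: WRITE f=6  (f history now [(2, 6)])
READ f @v1: history=[(2, 6)] -> no version <= 1 -> NONE
v3: WRITE d=18  (d history now [(3, 18)])
READ e @v1: history=[] -> no version <= 1 -> NONE
v4: WRITE c=12  (c history now [(4, 12)])
v5: WRITE e=83  (e history now [(5, 83)])
READ b @v1: history=[] -> no version <= 1 -> NONE
v6: WRITE e=48  (e history now [(5, 83), (6, 48)])
v7: WRITE c=36  (c history now [(4, 12), (7, 36)])
READ a @v3: history=[(1, 4)] -> pick v1 -> 4
READ d @v4: history=[(3, 18)] -> pick v3 -> 18
v8: WRITE d=51  (d history now [(3, 18), (8, 51)])
v9: WRITE a=68  (a history now [(1, 4), (9, 68)])
v10: WRITE f=86  (f history now [(2, 6), (10, 86)])
v11: WRITE b=42  (b history now [(11, 42)])
READ b @v6: history=[(11, 42)] -> no version <= 6 -> NONE
v12: WRITE c=84  (c history now [(4, 12), (7, 36), (12, 84)])
v13: WRITE d=85  (d history now [(3, 18), (8, 51), (13, 85)])
v14: WRITE b=18  (b history now [(11, 42), (14, 18)])
Read results in order: ['NONE', 'NONE', 'NONE', 'NONE', '4', '18', 'NONE']
NONE count = 5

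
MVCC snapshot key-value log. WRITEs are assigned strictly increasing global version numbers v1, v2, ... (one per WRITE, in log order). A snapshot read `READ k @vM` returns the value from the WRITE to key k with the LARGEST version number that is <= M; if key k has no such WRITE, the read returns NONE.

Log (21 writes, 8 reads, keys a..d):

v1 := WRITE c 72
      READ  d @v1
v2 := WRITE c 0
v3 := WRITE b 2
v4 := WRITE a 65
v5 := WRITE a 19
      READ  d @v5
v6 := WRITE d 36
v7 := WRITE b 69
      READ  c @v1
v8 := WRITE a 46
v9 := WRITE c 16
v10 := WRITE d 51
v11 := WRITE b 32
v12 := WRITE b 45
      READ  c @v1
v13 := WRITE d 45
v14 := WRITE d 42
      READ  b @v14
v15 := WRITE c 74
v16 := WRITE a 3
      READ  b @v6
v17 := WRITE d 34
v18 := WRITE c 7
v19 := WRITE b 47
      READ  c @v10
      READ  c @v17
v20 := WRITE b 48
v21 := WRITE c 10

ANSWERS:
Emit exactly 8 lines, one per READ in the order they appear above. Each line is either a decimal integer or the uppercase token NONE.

Answer: NONE
NONE
72
72
45
2
16
74

Derivation:
v1: WRITE c=72  (c history now [(1, 72)])
READ d @v1: history=[] -> no version <= 1 -> NONE
v2: WRITE c=0  (c history now [(1, 72), (2, 0)])
v3: WRITE b=2  (b history now [(3, 2)])
v4: WRITE a=65  (a history now [(4, 65)])
v5: WRITE a=19  (a history now [(4, 65), (5, 19)])
READ d @v5: history=[] -> no version <= 5 -> NONE
v6: WRITE d=36  (d history now [(6, 36)])
v7: WRITE b=69  (b history now [(3, 2), (7, 69)])
READ c @v1: history=[(1, 72), (2, 0)] -> pick v1 -> 72
v8: WRITE a=46  (a history now [(4, 65), (5, 19), (8, 46)])
v9: WRITE c=16  (c history now [(1, 72), (2, 0), (9, 16)])
v10: WRITE d=51  (d history now [(6, 36), (10, 51)])
v11: WRITE b=32  (b history now [(3, 2), (7, 69), (11, 32)])
v12: WRITE b=45  (b history now [(3, 2), (7, 69), (11, 32), (12, 45)])
READ c @v1: history=[(1, 72), (2, 0), (9, 16)] -> pick v1 -> 72
v13: WRITE d=45  (d history now [(6, 36), (10, 51), (13, 45)])
v14: WRITE d=42  (d history now [(6, 36), (10, 51), (13, 45), (14, 42)])
READ b @v14: history=[(3, 2), (7, 69), (11, 32), (12, 45)] -> pick v12 -> 45
v15: WRITE c=74  (c history now [(1, 72), (2, 0), (9, 16), (15, 74)])
v16: WRITE a=3  (a history now [(4, 65), (5, 19), (8, 46), (16, 3)])
READ b @v6: history=[(3, 2), (7, 69), (11, 32), (12, 45)] -> pick v3 -> 2
v17: WRITE d=34  (d history now [(6, 36), (10, 51), (13, 45), (14, 42), (17, 34)])
v18: WRITE c=7  (c history now [(1, 72), (2, 0), (9, 16), (15, 74), (18, 7)])
v19: WRITE b=47  (b history now [(3, 2), (7, 69), (11, 32), (12, 45), (19, 47)])
READ c @v10: history=[(1, 72), (2, 0), (9, 16), (15, 74), (18, 7)] -> pick v9 -> 16
READ c @v17: history=[(1, 72), (2, 0), (9, 16), (15, 74), (18, 7)] -> pick v15 -> 74
v20: WRITE b=48  (b history now [(3, 2), (7, 69), (11, 32), (12, 45), (19, 47), (20, 48)])
v21: WRITE c=10  (c history now [(1, 72), (2, 0), (9, 16), (15, 74), (18, 7), (21, 10)])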